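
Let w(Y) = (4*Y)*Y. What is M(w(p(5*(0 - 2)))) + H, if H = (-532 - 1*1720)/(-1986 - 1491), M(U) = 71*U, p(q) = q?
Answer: 98749052/3477 ≈ 28401.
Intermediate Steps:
w(Y) = 4*Y**2
H = 2252/3477 (H = (-532 - 1720)/(-3477) = -2252*(-1/3477) = 2252/3477 ≈ 0.64769)
M(w(p(5*(0 - 2)))) + H = 71*(4*(5*(0 - 2))**2) + 2252/3477 = 71*(4*(5*(-2))**2) + 2252/3477 = 71*(4*(-10)**2) + 2252/3477 = 71*(4*100) + 2252/3477 = 71*400 + 2252/3477 = 28400 + 2252/3477 = 98749052/3477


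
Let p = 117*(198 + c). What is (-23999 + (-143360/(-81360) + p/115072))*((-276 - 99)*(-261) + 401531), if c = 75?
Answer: -701246342157287765/58514112 ≈ -1.1984e+10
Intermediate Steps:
p = 31941 (p = 117*(198 + 75) = 117*273 = 31941)
(-23999 + (-143360/(-81360) + p/115072))*((-276 - 99)*(-261) + 401531) = (-23999 + (-143360/(-81360) + 31941/115072))*((-276 - 99)*(-261) + 401531) = (-23999 + (-143360*(-1/81360) + 31941*(1/115072)))*(-375*(-261) + 401531) = (-23999 + (1792/1017 + 31941/115072))*(97875 + 401531) = (-23999 + 238693021/117028224)*499406 = -2808321654755/117028224*499406 = -701246342157287765/58514112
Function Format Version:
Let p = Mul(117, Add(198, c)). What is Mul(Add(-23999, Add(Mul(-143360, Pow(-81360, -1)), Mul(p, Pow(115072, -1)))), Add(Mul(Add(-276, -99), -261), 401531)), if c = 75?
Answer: Rational(-701246342157287765, 58514112) ≈ -1.1984e+10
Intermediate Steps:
p = 31941 (p = Mul(117, Add(198, 75)) = Mul(117, 273) = 31941)
Mul(Add(-23999, Add(Mul(-143360, Pow(-81360, -1)), Mul(p, Pow(115072, -1)))), Add(Mul(Add(-276, -99), -261), 401531)) = Mul(Add(-23999, Add(Mul(-143360, Pow(-81360, -1)), Mul(31941, Pow(115072, -1)))), Add(Mul(Add(-276, -99), -261), 401531)) = Mul(Add(-23999, Add(Mul(-143360, Rational(-1, 81360)), Mul(31941, Rational(1, 115072)))), Add(Mul(-375, -261), 401531)) = Mul(Add(-23999, Add(Rational(1792, 1017), Rational(31941, 115072))), Add(97875, 401531)) = Mul(Add(-23999, Rational(238693021, 117028224)), 499406) = Mul(Rational(-2808321654755, 117028224), 499406) = Rational(-701246342157287765, 58514112)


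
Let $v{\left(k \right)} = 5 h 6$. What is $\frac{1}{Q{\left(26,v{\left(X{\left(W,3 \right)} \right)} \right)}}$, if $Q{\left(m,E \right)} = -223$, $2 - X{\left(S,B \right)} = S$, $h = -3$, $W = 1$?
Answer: $- \frac{1}{223} \approx -0.0044843$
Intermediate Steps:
$X{\left(S,B \right)} = 2 - S$
$v{\left(k \right)} = -90$ ($v{\left(k \right)} = 5 \left(-3\right) 6 = \left(-15\right) 6 = -90$)
$\frac{1}{Q{\left(26,v{\left(X{\left(W,3 \right)} \right)} \right)}} = \frac{1}{-223} = - \frac{1}{223}$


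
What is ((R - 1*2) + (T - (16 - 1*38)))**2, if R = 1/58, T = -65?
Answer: 6806881/3364 ≈ 2023.4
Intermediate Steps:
R = 1/58 ≈ 0.017241
((R - 1*2) + (T - (16 - 1*38)))**2 = ((1/58 - 1*2) + (-65 - (16 - 1*38)))**2 = ((1/58 - 2) + (-65 - (16 - 38)))**2 = (-115/58 + (-65 - 1*(-22)))**2 = (-115/58 + (-65 + 22))**2 = (-115/58 - 43)**2 = (-2609/58)**2 = 6806881/3364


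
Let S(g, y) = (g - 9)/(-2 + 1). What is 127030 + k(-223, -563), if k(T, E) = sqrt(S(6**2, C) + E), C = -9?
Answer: 127030 + I*sqrt(590) ≈ 1.2703e+5 + 24.29*I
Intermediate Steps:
S(g, y) = 9 - g (S(g, y) = (-9 + g)/(-1) = (-9 + g)*(-1) = 9 - g)
k(T, E) = sqrt(-27 + E) (k(T, E) = sqrt((9 - 1*6**2) + E) = sqrt((9 - 1*36) + E) = sqrt((9 - 36) + E) = sqrt(-27 + E))
127030 + k(-223, -563) = 127030 + sqrt(-27 - 563) = 127030 + sqrt(-590) = 127030 + I*sqrt(590)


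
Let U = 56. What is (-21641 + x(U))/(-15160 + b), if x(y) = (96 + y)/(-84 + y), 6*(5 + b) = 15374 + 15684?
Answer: 454575/209762 ≈ 2.1671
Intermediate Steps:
b = 15514/3 (b = -5 + (15374 + 15684)/6 = -5 + (⅙)*31058 = -5 + 15529/3 = 15514/3 ≈ 5171.3)
x(y) = (96 + y)/(-84 + y)
(-21641 + x(U))/(-15160 + b) = (-21641 + (96 + 56)/(-84 + 56))/(-15160 + 15514/3) = (-21641 + 152/(-28))/(-29966/3) = (-21641 - 1/28*152)*(-3/29966) = (-21641 - 38/7)*(-3/29966) = -151525/7*(-3/29966) = 454575/209762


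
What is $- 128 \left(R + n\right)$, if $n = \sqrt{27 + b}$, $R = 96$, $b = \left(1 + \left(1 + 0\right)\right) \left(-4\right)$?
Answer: $-12288 - 128 \sqrt{19} \approx -12846.0$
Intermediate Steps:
$b = -8$ ($b = \left(1 + 1\right) \left(-4\right) = 2 \left(-4\right) = -8$)
$n = \sqrt{19}$ ($n = \sqrt{27 - 8} = \sqrt{19} \approx 4.3589$)
$- 128 \left(R + n\right) = - 128 \left(96 + \sqrt{19}\right) = -12288 - 128 \sqrt{19}$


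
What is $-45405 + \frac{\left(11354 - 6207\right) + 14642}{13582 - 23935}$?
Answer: $- \frac{67156822}{1479} \approx -45407.0$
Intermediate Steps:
$-45405 + \frac{\left(11354 - 6207\right) + 14642}{13582 - 23935} = -45405 + \frac{5147 + 14642}{-10353} = -45405 + 19789 \left(- \frac{1}{10353}\right) = -45405 - \frac{2827}{1479} = - \frac{67156822}{1479}$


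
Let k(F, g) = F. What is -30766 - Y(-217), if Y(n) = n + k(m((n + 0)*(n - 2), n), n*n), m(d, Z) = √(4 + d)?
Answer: -30549 - √47527 ≈ -30767.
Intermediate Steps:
Y(n) = n + √(4 + n*(-2 + n)) (Y(n) = n + √(4 + (n + 0)*(n - 2)) = n + √(4 + n*(-2 + n)))
-30766 - Y(-217) = -30766 - (-217 + √(4 - 217*(-2 - 217))) = -30766 - (-217 + √(4 - 217*(-219))) = -30766 - (-217 + √(4 + 47523)) = -30766 - (-217 + √47527) = -30766 + (217 - √47527) = -30549 - √47527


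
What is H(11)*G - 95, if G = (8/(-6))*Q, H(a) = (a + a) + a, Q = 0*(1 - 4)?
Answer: -95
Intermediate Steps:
Q = 0 (Q = 0*(-3) = 0)
H(a) = 3*a (H(a) = 2*a + a = 3*a)
G = 0 (G = (8/(-6))*0 = (8*(-⅙))*0 = -4/3*0 = 0)
H(11)*G - 95 = (3*11)*0 - 95 = 33*0 - 95 = 0 - 95 = -95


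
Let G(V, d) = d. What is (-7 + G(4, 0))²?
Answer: 49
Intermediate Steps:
(-7 + G(4, 0))² = (-7 + 0)² = (-7)² = 49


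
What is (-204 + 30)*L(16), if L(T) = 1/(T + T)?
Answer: -87/16 ≈ -5.4375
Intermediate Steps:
L(T) = 1/(2*T)
(-204 + 30)*L(16) = (-204 + 30)*((1/2)/16) = -87/16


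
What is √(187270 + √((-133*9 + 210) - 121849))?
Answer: √(187270 + 2*I*√30709) ≈ 432.75 + 0.405*I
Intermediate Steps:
√(187270 + √((-133*9 + 210) - 121849)) = √(187270 + √((-1197 + 210) - 121849)) = √(187270 + √(-987 - 121849)) = √(187270 + √(-122836)) = √(187270 + 2*I*√30709)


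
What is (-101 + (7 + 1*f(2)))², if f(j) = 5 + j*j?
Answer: 7225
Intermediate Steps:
f(j) = 5 + j²
(-101 + (7 + 1*f(2)))² = (-101 + (7 + 1*(5 + 2²)))² = (-101 + (7 + 1*(5 + 4)))² = (-101 + (7 + 1*9))² = (-101 + (7 + 9))² = (-101 + 16)² = (-85)² = 7225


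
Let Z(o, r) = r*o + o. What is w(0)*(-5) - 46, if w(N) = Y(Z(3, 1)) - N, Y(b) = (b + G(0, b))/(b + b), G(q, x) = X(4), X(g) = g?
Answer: -301/6 ≈ -50.167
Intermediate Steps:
G(q, x) = 4
Z(o, r) = o + o*r (Z(o, r) = o*r + o = o + o*r)
Y(b) = (4 + b)/(2*b) (Y(b) = (b + 4)/(b + b) = (4 + b)/((2*b)) = (4 + b)*(1/(2*b)) = (4 + b)/(2*b))
w(N) = ⅚ - N (w(N) = (4 + 3*(1 + 1))/(2*((3*(1 + 1)))) - N = (4 + 3*2)/(2*((3*2))) - N = (½)*(4 + 6)/6 - N = (½)*(⅙)*10 - N = ⅚ - N)
w(0)*(-5) - 46 = (⅚ - 1*0)*(-5) - 46 = (⅚ + 0)*(-5) - 46 = (⅚)*(-5) - 46 = -25/6 - 46 = -301/6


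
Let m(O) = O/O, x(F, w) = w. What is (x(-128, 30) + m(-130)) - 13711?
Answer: -13680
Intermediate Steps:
m(O) = 1
(x(-128, 30) + m(-130)) - 13711 = (30 + 1) - 13711 = 31 - 13711 = -13680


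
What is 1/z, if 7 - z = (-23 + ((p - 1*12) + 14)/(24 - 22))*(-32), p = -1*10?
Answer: -1/857 ≈ -0.0011669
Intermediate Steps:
p = -10
z = -857 (z = 7 - (-23 + ((-10 - 1*12) + 14)/(24 - 22))*(-32) = 7 - (-23 + ((-10 - 12) + 14)/2)*(-32) = 7 - (-23 + (-22 + 14)*(½))*(-32) = 7 - (-23 - 8*½)*(-32) = 7 - (-23 - 4)*(-32) = 7 - (-27)*(-32) = 7 - 1*864 = 7 - 864 = -857)
1/z = 1/(-857) = -1/857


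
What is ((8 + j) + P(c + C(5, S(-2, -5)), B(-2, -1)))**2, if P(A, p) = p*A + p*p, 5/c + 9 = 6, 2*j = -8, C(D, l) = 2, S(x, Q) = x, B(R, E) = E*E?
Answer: 256/9 ≈ 28.444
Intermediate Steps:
B(R, E) = E**2
j = -4 (j = (1/2)*(-8) = -4)
c = -5/3 (c = 5/(-9 + 6) = 5/(-3) = 5*(-1/3) = -5/3 ≈ -1.6667)
P(A, p) = p**2 + A*p (P(A, p) = A*p + p**2 = p**2 + A*p)
((8 + j) + P(c + C(5, S(-2, -5)), B(-2, -1)))**2 = ((8 - 4) + (-1)**2*((-5/3 + 2) + (-1)**2))**2 = (4 + 1*(1/3 + 1))**2 = (4 + 1*(4/3))**2 = (4 + 4/3)**2 = (16/3)**2 = 256/9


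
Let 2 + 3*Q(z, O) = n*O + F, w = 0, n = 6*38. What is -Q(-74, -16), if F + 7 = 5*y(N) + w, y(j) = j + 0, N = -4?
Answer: 3677/3 ≈ 1225.7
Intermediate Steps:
n = 228
y(j) = j
F = -27 (F = -7 + (5*(-4) + 0) = -7 + (-20 + 0) = -7 - 20 = -27)
Q(z, O) = -29/3 + 76*O (Q(z, O) = -⅔ + (228*O - 27)/3 = -⅔ + (-27 + 228*O)/3 = -⅔ + (-9 + 76*O) = -29/3 + 76*O)
-Q(-74, -16) = -(-29/3 + 76*(-16)) = -(-29/3 - 1216) = -1*(-3677/3) = 3677/3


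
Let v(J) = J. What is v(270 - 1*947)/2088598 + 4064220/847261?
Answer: 8487948167863/1769587630078 ≈ 4.7966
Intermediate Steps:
v(270 - 1*947)/2088598 + 4064220/847261 = (270 - 1*947)/2088598 + 4064220/847261 = (270 - 947)*(1/2088598) + 4064220*(1/847261) = -677*1/2088598 + 4064220/847261 = -677/2088598 + 4064220/847261 = 8487948167863/1769587630078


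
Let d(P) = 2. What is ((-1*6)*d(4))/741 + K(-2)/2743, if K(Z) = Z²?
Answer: -768/52117 ≈ -0.014736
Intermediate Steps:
((-1*6)*d(4))/741 + K(-2)/2743 = (-1*6*2)/741 + (-2)²/2743 = -6*2*(1/741) + 4*(1/2743) = -12*1/741 + 4/2743 = -4/247 + 4/2743 = -768/52117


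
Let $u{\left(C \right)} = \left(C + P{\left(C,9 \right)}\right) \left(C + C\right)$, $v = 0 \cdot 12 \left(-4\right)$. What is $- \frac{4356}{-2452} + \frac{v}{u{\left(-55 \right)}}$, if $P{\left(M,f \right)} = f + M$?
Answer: $\frac{1089}{613} \approx 1.7765$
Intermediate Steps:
$P{\left(M,f \right)} = M + f$
$v = 0$ ($v = 0 \left(-4\right) = 0$)
$u{\left(C \right)} = 2 C \left(9 + 2 C\right)$ ($u{\left(C \right)} = \left(C + \left(C + 9\right)\right) \left(C + C\right) = \left(C + \left(9 + C\right)\right) 2 C = \left(9 + 2 C\right) 2 C = 2 C \left(9 + 2 C\right)$)
$- \frac{4356}{-2452} + \frac{v}{u{\left(-55 \right)}} = - \frac{4356}{-2452} + \frac{0}{2 \left(-55\right) \left(9 + 2 \left(-55\right)\right)} = \left(-4356\right) \left(- \frac{1}{2452}\right) + \frac{0}{2 \left(-55\right) \left(9 - 110\right)} = \frac{1089}{613} + \frac{0}{2 \left(-55\right) \left(-101\right)} = \frac{1089}{613} + \frac{0}{11110} = \frac{1089}{613} + 0 \cdot \frac{1}{11110} = \frac{1089}{613} + 0 = \frac{1089}{613}$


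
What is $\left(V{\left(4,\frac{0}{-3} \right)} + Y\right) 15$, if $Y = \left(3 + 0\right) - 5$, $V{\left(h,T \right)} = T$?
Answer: $-30$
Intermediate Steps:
$Y = -2$ ($Y = 3 - 5 = -2$)
$\left(V{\left(4,\frac{0}{-3} \right)} + Y\right) 15 = \left(\frac{0}{-3} - 2\right) 15 = \left(0 \left(- \frac{1}{3}\right) - 2\right) 15 = \left(0 - 2\right) 15 = \left(-2\right) 15 = -30$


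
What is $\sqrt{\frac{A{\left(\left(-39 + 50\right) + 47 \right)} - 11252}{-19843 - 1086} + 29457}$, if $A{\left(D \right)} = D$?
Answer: $\frac{\sqrt{12903078997963}}{20929} \approx 171.63$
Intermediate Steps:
$\sqrt{\frac{A{\left(\left(-39 + 50\right) + 47 \right)} - 11252}{-19843 - 1086} + 29457} = \sqrt{\frac{\left(\left(-39 + 50\right) + 47\right) - 11252}{-19843 - 1086} + 29457} = \sqrt{\frac{\left(11 + 47\right) - 11252}{-20929} + 29457} = \sqrt{\left(58 - 11252\right) \left(- \frac{1}{20929}\right) + 29457} = \sqrt{\left(-11194\right) \left(- \frac{1}{20929}\right) + 29457} = \sqrt{\frac{11194}{20929} + 29457} = \sqrt{\frac{616516747}{20929}} = \frac{\sqrt{12903078997963}}{20929}$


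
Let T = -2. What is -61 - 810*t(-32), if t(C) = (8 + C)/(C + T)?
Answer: -10757/17 ≈ -632.76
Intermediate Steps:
t(C) = (8 + C)/(-2 + C) (t(C) = (8 + C)/(C - 2) = (8 + C)/(-2 + C))
-61 - 810*t(-32) = -61 - 810*(8 - 32)/(-2 - 32) = -61 - 810*(-24)/(-34) = -61 - (-405)*(-24)/17 = -61 - 810*12/17 = -61 - 9720/17 = -10757/17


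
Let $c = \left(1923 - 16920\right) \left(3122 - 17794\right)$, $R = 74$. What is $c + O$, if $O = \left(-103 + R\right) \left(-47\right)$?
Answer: $220037347$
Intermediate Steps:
$c = 220035984$ ($c = \left(-14997\right) \left(-14672\right) = 220035984$)
$O = 1363$ ($O = \left(-103 + 74\right) \left(-47\right) = \left(-29\right) \left(-47\right) = 1363$)
$c + O = 220035984 + 1363 = 220037347$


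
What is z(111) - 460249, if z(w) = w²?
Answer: -447928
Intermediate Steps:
z(111) - 460249 = 111² - 460249 = 12321 - 460249 = -447928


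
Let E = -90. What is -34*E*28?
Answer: 85680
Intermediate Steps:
-34*E*28 = -34*(-90)*28 = 3060*28 = 85680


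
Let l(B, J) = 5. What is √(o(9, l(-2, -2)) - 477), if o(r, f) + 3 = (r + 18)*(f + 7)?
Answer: 2*I*√39 ≈ 12.49*I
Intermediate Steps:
o(r, f) = -3 + (7 + f)*(18 + r) (o(r, f) = -3 + (r + 18)*(f + 7) = -3 + (18 + r)*(7 + f) = -3 + (7 + f)*(18 + r))
√(o(9, l(-2, -2)) - 477) = √((123 + 7*9 + 18*5 + 5*9) - 477) = √((123 + 63 + 90 + 45) - 477) = √(321 - 477) = √(-156) = 2*I*√39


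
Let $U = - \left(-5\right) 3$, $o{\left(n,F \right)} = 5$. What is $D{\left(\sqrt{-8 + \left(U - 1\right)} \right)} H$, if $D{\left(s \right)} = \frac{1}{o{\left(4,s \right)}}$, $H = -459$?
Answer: $- \frac{459}{5} \approx -91.8$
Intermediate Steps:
$U = 15$ ($U = \left(-1\right) \left(-15\right) = 15$)
$D{\left(s \right)} = \frac{1}{5}$
$D{\left(\sqrt{-8 + \left(U - 1\right)} \right)} H = \frac{1}{5} \left(-459\right) = - \frac{459}{5}$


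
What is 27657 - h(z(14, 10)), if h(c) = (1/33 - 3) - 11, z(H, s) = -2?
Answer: 913142/33 ≈ 27671.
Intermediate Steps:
h(c) = -461/33 (h(c) = (1/33 - 3) - 11 = -98/33 - 11 = -461/33)
27657 - h(z(14, 10)) = 27657 - 1*(-461/33) = 27657 + 461/33 = 913142/33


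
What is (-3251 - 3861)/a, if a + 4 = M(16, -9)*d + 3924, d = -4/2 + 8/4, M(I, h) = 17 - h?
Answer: -127/70 ≈ -1.8143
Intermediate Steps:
d = 0 (d = -4*1/2 + 8*(1/4) = -2 + 2 = 0)
a = 3920 (a = -4 + ((17 - 1*(-9))*0 + 3924) = -4 + ((17 + 9)*0 + 3924) = -4 + (26*0 + 3924) = -4 + (0 + 3924) = -4 + 3924 = 3920)
(-3251 - 3861)/a = (-3251 - 3861)/3920 = -7112*1/3920 = -127/70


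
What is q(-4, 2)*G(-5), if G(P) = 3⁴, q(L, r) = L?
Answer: -324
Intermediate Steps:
G(P) = 81
q(-4, 2)*G(-5) = -4*81 = -324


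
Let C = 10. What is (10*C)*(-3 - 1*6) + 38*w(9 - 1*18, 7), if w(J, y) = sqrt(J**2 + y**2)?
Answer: -900 + 38*sqrt(130) ≈ -466.73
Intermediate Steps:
(10*C)*(-3 - 1*6) + 38*w(9 - 1*18, 7) = (10*10)*(-3 - 1*6) + 38*sqrt((9 - 1*18)**2 + 7**2) = 100*(-3 - 6) + 38*sqrt((9 - 18)**2 + 49) = 100*(-9) + 38*sqrt((-9)**2 + 49) = -900 + 38*sqrt(81 + 49) = -900 + 38*sqrt(130)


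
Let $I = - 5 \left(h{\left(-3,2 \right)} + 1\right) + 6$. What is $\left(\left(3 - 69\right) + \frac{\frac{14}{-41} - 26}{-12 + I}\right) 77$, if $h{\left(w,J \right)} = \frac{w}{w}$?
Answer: $- \frac{406329}{82} \approx -4955.2$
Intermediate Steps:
$h{\left(w,J \right)} = 1$
$I = -4$ ($I = - 5 \left(1 + 1\right) + 6 = \left(-5\right) 2 + 6 = -10 + 6 = -4$)
$\left(\left(3 - 69\right) + \frac{\frac{14}{-41} - 26}{-12 + I}\right) 77 = \left(\left(3 - 69\right) + \frac{\frac{14}{-41} - 26}{-12 - 4}\right) 77 = \left(\left(3 - 69\right) + \frac{14 \left(- \frac{1}{41}\right) - 26}{-16}\right) 77 = \left(-66 + \left(- \frac{14}{41} - 26\right) \left(- \frac{1}{16}\right)\right) 77 = \left(-66 - - \frac{135}{82}\right) 77 = \left(-66 + \frac{135}{82}\right) 77 = \left(- \frac{5277}{82}\right) 77 = - \frac{406329}{82}$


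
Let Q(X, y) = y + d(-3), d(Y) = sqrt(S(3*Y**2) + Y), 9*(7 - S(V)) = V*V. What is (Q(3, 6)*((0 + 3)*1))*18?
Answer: 324 + 54*I*sqrt(77) ≈ 324.0 + 473.85*I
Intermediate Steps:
S(V) = 7 - V**2/9 (S(V) = 7 - V*V/9 = 7 - V**2/9)
d(Y) = sqrt(7 + Y - Y**4) (d(Y) = sqrt((7 - 9*Y**4/9) + Y) = sqrt((7 - Y**4) + Y) = sqrt(7 + Y - Y**4))
Q(X, y) = y + I*sqrt(77) (Q(X, y) = y + sqrt(7 - 3 - 1*(-3)**4) = y + sqrt(7 - 3 - 1*81) = y + sqrt(7 - 3 - 81) = y + sqrt(-77) = y + I*sqrt(77))
(Q(3, 6)*((0 + 3)*1))*18 = ((6 + I*sqrt(77))*((0 + 3)*1))*18 = ((6 + I*sqrt(77))*(3*1))*18 = ((6 + I*sqrt(77))*3)*18 = (18 + 3*I*sqrt(77))*18 = 324 + 54*I*sqrt(77)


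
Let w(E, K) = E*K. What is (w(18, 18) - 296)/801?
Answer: 28/801 ≈ 0.034956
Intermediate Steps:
(w(18, 18) - 296)/801 = (18*18 - 296)/801 = (324 - 296)*(1/801) = 28*(1/801) = 28/801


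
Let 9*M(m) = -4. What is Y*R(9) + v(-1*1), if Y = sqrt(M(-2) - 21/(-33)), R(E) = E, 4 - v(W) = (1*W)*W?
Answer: 3 + 3*sqrt(209)/11 ≈ 6.9428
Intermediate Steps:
M(m) = -4/9 (M(m) = (1/9)*(-4) = -4/9)
v(W) = 4 - W**2 (v(W) = 4 - 1*W*W = 4 - W*W = 4 - W**2)
Y = sqrt(209)/33 (Y = sqrt(-4/9 - 21/(-33)) = sqrt(-4/9 - 21*(-1/33)) = sqrt(-4/9 + 7/11) = sqrt(19/99) = sqrt(209)/33 ≈ 0.43809)
Y*R(9) + v(-1*1) = (sqrt(209)/33)*9 + (4 - (-1*1)**2) = 3*sqrt(209)/11 + (4 - 1*(-1)**2) = 3*sqrt(209)/11 + (4 - 1*1) = 3*sqrt(209)/11 + (4 - 1) = 3*sqrt(209)/11 + 3 = 3 + 3*sqrt(209)/11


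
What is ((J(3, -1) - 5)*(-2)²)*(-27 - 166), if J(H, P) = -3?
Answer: 6176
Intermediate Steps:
((J(3, -1) - 5)*(-2)²)*(-27 - 166) = ((-3 - 5)*(-2)²)*(-27 - 166) = -8*4*(-193) = -32*(-193) = 6176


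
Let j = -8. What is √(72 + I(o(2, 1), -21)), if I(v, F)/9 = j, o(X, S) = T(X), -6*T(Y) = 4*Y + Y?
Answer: 0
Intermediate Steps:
T(Y) = -5*Y/6 (T(Y) = -(4*Y + Y)/6 = -5*Y/6)
o(X, S) = -5*X/6
I(v, F) = -72 (I(v, F) = 9*(-8) = -72)
√(72 + I(o(2, 1), -21)) = √(72 - 72) = √0 = 0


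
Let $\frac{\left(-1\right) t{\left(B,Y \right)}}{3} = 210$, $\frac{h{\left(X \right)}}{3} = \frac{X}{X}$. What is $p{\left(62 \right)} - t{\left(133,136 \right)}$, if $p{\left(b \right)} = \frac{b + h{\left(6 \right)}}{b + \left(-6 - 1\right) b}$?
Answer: $\frac{234295}{372} \approx 629.83$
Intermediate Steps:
$h{\left(X \right)} = 3$ ($h{\left(X \right)} = 3 \frac{X}{X} = 3 \cdot 1 = 3$)
$t{\left(B,Y \right)} = -630$ ($t{\left(B,Y \right)} = \left(-3\right) 210 = -630$)
$p{\left(b \right)} = - \frac{3 + b}{6 b}$ ($p{\left(b \right)} = \frac{b + 3}{b + \left(-6 - 1\right) b} = \frac{3 + b}{b - 7 b} = \frac{3 + b}{\left(-6\right) b} = \left(3 + b\right) \left(- \frac{1}{6 b}\right) = - \frac{3 + b}{6 b}$)
$p{\left(62 \right)} - t{\left(133,136 \right)} = \frac{-3 - 62}{6 \cdot 62} - -630 = \frac{1}{6} \cdot \frac{1}{62} \left(-3 - 62\right) + 630 = \frac{1}{6} \cdot \frac{1}{62} \left(-65\right) + 630 = - \frac{65}{372} + 630 = \frac{234295}{372}$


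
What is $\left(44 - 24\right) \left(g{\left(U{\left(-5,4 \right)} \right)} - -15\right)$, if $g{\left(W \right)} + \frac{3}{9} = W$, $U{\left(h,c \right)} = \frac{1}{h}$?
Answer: $\frac{868}{3} \approx 289.33$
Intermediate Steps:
$g{\left(W \right)} = - \frac{1}{3} + W$
$\left(44 - 24\right) \left(g{\left(U{\left(-5,4 \right)} \right)} - -15\right) = \left(44 - 24\right) \left(\left(- \frac{1}{3} + \frac{1}{-5}\right) - -15\right) = 20 \left(\left(- \frac{1}{3} - \frac{1}{5}\right) + 15\right) = 20 \left(- \frac{8}{15} + 15\right) = 20 \cdot \frac{217}{15} = \frac{868}{3}$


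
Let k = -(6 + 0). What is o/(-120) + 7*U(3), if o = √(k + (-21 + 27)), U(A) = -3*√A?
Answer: -21*√3 ≈ -36.373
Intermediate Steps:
k = -6 (k = -1*6 = -6)
o = 0 (o = √(-6 + (-21 + 27)) = √(-6 + 6) = √0 = 0)
o/(-120) + 7*U(3) = 0/(-120) + 7*(-3*√3) = 0*(-1/120) - 21*√3 = 0 - 21*√3 = -21*√3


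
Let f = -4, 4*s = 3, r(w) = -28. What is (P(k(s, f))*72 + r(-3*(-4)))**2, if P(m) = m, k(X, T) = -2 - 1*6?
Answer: 364816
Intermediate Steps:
s = 3/4 (s = (1/4)*3 = 3/4 ≈ 0.75000)
k(X, T) = -8 (k(X, T) = -2 - 6 = -8)
(P(k(s, f))*72 + r(-3*(-4)))**2 = (-8*72 - 28)**2 = (-576 - 28)**2 = (-604)**2 = 364816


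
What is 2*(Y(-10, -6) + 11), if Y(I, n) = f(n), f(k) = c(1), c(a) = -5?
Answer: 12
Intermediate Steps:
f(k) = -5
Y(I, n) = -5
2*(Y(-10, -6) + 11) = 2*(-5 + 11) = 2*6 = 12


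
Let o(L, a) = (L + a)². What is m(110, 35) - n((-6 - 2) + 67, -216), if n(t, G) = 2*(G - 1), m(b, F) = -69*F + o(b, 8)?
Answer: 11943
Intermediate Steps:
m(b, F) = (8 + b)² - 69*F (m(b, F) = -69*F + (b + 8)² = -69*F + (8 + b)² = (8 + b)² - 69*F)
n(t, G) = -2 + 2*G (n(t, G) = 2*(-1 + G) = -2 + 2*G)
m(110, 35) - n((-6 - 2) + 67, -216) = ((8 + 110)² - 69*35) - (-2 + 2*(-216)) = (118² - 2415) - (-2 - 432) = (13924 - 2415) - 1*(-434) = 11509 + 434 = 11943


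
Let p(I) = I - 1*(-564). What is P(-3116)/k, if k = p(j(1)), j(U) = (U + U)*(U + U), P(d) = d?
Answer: -779/142 ≈ -5.4859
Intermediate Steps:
j(U) = 4*U² (j(U) = (2*U)*(2*U) = 4*U²)
p(I) = 564 + I (p(I) = I + 564 = 564 + I)
k = 568 (k = 564 + 4*1² = 564 + 4*1 = 564 + 4 = 568)
P(-3116)/k = -3116/568 = -3116*1/568 = -779/142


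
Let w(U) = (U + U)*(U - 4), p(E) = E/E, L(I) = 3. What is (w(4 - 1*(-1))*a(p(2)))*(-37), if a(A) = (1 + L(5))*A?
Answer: -1480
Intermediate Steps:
p(E) = 1
w(U) = 2*U*(-4 + U) (w(U) = (2*U)*(-4 + U) = 2*U*(-4 + U))
a(A) = 4*A (a(A) = (1 + 3)*A = 4*A)
(w(4 - 1*(-1))*a(p(2)))*(-37) = ((2*(4 - 1*(-1))*(-4 + (4 - 1*(-1))))*(4*1))*(-37) = ((2*(4 + 1)*(-4 + (4 + 1)))*4)*(-37) = ((2*5*(-4 + 5))*4)*(-37) = ((2*5*1)*4)*(-37) = (10*4)*(-37) = 40*(-37) = -1480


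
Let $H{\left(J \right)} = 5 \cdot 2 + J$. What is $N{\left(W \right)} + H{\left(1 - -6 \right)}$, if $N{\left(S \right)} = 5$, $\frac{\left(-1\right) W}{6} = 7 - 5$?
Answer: $22$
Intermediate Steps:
$H{\left(J \right)} = 10 + J$
$W = -12$ ($W = - 6 \left(7 - 5\right) = \left(-6\right) 2 = -12$)
$N{\left(W \right)} + H{\left(1 - -6 \right)} = 5 + \left(10 + \left(1 - -6\right)\right) = 5 + \left(10 + \left(1 + 6\right)\right) = 5 + \left(10 + 7\right) = 5 + 17 = 22$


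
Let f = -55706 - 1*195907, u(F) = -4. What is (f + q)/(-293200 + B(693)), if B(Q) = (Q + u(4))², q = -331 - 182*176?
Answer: -283976/181521 ≈ -1.5644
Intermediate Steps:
q = -32363 (q = -331 - 32032 = -32363)
B(Q) = (-4 + Q)² (B(Q) = (Q - 4)² = (-4 + Q)²)
f = -251613 (f = -55706 - 195907 = -251613)
(f + q)/(-293200 + B(693)) = (-251613 - 32363)/(-293200 + (-4 + 693)²) = -283976/(-293200 + 689²) = -283976/(-293200 + 474721) = -283976/181521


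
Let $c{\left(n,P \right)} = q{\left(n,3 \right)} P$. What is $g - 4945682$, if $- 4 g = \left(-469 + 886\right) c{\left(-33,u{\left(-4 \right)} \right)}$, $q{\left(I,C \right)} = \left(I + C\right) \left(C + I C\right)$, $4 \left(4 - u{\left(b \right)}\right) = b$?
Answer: $-6446882$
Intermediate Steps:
$u{\left(b \right)} = 4 - \frac{b}{4}$
$q{\left(I,C \right)} = \left(C + I\right) \left(C + C I\right)$
$c{\left(n,P \right)} = P \left(9 + 3 n^{2} + 12 n\right)$ ($c{\left(n,P \right)} = 3 \left(3 + n + n^{2} + 3 n\right) P = 3 \left(3 + n^{2} + 4 n\right) P = \left(9 + 3 n^{2} + 12 n\right) P = P \left(9 + 3 n^{2} + 12 n\right)$)
$g = -1501200$ ($g = - \frac{\left(-469 + 886\right) 3 \left(4 - -1\right) \left(3 + \left(-33\right)^{2} + 4 \left(-33\right)\right)}{4} = - \frac{417 \cdot 3 \left(4 + 1\right) \left(3 + 1089 - 132\right)}{4} = - \frac{417 \cdot 3 \cdot 5 \cdot 960}{4} = - \frac{417 \cdot 14400}{4} = \left(- \frac{1}{4}\right) 6004800 = -1501200$)
$g - 4945682 = -1501200 - 4945682 = -6446882$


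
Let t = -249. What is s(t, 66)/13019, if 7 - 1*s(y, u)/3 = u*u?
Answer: -13047/13019 ≈ -1.0022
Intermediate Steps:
s(y, u) = 21 - 3*u² (s(y, u) = 21 - 3*u*u = 21 - 3*u²)
s(t, 66)/13019 = (21 - 3*66²)/13019 = (21 - 3*4356)*(1/13019) = (21 - 13068)*(1/13019) = -13047*1/13019 = -13047/13019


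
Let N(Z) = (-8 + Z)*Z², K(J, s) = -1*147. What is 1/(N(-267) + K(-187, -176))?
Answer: -1/19604622 ≈ -5.1008e-8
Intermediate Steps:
K(J, s) = -147
N(Z) = Z²*(-8 + Z)
1/(N(-267) + K(-187, -176)) = 1/((-267)²*(-8 - 267) - 147) = 1/(71289*(-275) - 147) = 1/(-19604475 - 147) = 1/(-19604622) = -1/19604622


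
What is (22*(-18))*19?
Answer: -7524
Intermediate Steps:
(22*(-18))*19 = -396*19 = -7524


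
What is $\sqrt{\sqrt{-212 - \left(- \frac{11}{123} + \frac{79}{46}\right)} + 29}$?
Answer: $\frac{\sqrt{928375956 + 5658 i \sqrt{6838864206}}}{5658} \approx 5.5441 + 1.3181 i$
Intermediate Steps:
$\sqrt{\sqrt{-212 - \left(- \frac{11}{123} + \frac{79}{46}\right)} + 29} = \sqrt{\sqrt{-212 - \frac{9211}{5658}} + 29} = \sqrt{\sqrt{- \frac{1208707}{5658}} + 29} = \sqrt{\frac{i \sqrt{6838864206}}{5658} + 29} = \sqrt{29 + \frac{i \sqrt{6838864206}}{5658}}$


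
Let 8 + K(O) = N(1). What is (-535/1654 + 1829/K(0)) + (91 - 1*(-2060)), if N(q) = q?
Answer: 21875367/11578 ≈ 1889.4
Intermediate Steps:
K(O) = -7 (K(O) = -8 + 1 = -7)
(-535/1654 + 1829/K(0)) + (91 - 1*(-2060)) = (-535/1654 + 1829/(-7)) + (91 - 1*(-2060)) = (-535*1/1654 + 1829*(-1/7)) + (91 + 2060) = (-535/1654 - 1829/7) + 2151 = -3028911/11578 + 2151 = 21875367/11578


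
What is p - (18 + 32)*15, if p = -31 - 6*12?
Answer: -853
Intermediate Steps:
p = -103 (p = -31 - 72 = -103)
p - (18 + 32)*15 = -103 - (18 + 32)*15 = -103 - 50*15 = -103 - 1*750 = -103 - 750 = -853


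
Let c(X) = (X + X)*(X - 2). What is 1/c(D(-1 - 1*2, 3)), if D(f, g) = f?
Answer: 1/30 ≈ 0.033333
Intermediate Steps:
c(X) = 2*X*(-2 + X) (c(X) = (2*X)*(-2 + X) = 2*X*(-2 + X))
1/c(D(-1 - 1*2, 3)) = 1/(2*(-1 - 1*2)*(-2 + (-1 - 1*2))) = 1/(2*(-1 - 2)*(-2 + (-1 - 2))) = 1/(2*(-3)*(-2 - 3)) = 1/(2*(-3)*(-5)) = 1/30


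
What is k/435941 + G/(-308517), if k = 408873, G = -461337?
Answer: 9916969226/4075612409 ≈ 2.4332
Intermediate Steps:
k/435941 + G/(-308517) = 408873/435941 - 461337/(-308517) = 408873*(1/435941) - 461337*(-1/308517) = 408873/435941 + 153779/102839 = 9916969226/4075612409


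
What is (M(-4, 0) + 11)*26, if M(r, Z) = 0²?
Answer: 286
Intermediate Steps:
M(r, Z) = 0
(M(-4, 0) + 11)*26 = (0 + 11)*26 = 11*26 = 286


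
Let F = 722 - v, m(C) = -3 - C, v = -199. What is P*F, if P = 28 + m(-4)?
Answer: 26709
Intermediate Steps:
P = 29 (P = 28 + (-3 - 1*(-4)) = 28 + (-3 + 4) = 28 + 1 = 29)
F = 921 (F = 722 - 1*(-199) = 722 + 199 = 921)
P*F = 29*921 = 26709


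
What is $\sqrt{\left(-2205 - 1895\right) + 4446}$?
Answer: $\sqrt{346} \approx 18.601$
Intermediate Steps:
$\sqrt{\left(-2205 - 1895\right) + 4446} = \sqrt{-4100 + 4446} = \sqrt{346}$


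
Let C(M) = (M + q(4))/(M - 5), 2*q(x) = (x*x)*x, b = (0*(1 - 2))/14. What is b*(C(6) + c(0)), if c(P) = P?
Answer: 0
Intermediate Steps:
b = 0 (b = (0*(-1))*(1/14) = 0*(1/14) = 0)
q(x) = x**3/2 (q(x) = ((x*x)*x)/2 = (x**2*x)/2 = x**3/2)
C(M) = (32 + M)/(-5 + M) (C(M) = (M + (1/2)*4**3)/(M - 5) = (M + (1/2)*64)/(-5 + M) = (M + 32)/(-5 + M) = (32 + M)/(-5 + M))
b*(C(6) + c(0)) = 0*((32 + 6)/(-5 + 6) + 0) = 0*(38/1 + 0) = 0*(1*38 + 0) = 0*(38 + 0) = 0*38 = 0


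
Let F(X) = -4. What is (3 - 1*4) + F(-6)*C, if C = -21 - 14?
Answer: 139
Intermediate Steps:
C = -35
(3 - 1*4) + F(-6)*C = (3 - 1*4) - 4*(-35) = (3 - 4) + 140 = -1 + 140 = 139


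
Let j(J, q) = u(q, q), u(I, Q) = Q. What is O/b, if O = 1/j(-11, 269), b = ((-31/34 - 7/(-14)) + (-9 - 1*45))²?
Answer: 289/230163125 ≈ 1.2556e-6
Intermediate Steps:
j(J, q) = q
b = 855625/289 (b = ((-31*1/34 - 7*(-1/14)) + (-9 - 45))² = ((-31/34 + ½) - 54)² = (-7/17 - 54)² = (-925/17)² = 855625/289 ≈ 2960.6)
O = 1/269 ≈ 0.0037175
O/b = 1/(269*(855625/289)) = (1/269)*(289/855625) = 289/230163125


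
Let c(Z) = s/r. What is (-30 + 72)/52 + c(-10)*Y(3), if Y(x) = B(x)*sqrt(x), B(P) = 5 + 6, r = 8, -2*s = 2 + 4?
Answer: 21/26 - 33*sqrt(3)/8 ≈ -6.3370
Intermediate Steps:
s = -3 (s = -(2 + 4)/2 = -1/2*6 = -3)
B(P) = 11
c(Z) = -3/8
Y(x) = 11*sqrt(x)
(-30 + 72)/52 + c(-10)*Y(3) = (-30 + 72)/52 - 33*sqrt(3)/8 = 42*(1/52) - 33*sqrt(3)/8 = 21/26 - 33*sqrt(3)/8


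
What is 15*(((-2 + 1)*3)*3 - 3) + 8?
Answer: -172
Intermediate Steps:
15*(((-2 + 1)*3)*3 - 3) + 8 = 15*(-1*3*3 - 3) + 8 = 15*(-3*3 - 3) + 8 = 15*(-9 - 3) + 8 = 15*(-12) + 8 = -180 + 8 = -172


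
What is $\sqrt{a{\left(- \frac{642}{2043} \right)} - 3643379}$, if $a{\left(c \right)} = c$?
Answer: $\frac{7 i \sqrt{34482800697}}{681} \approx 1908.8 i$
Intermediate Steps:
$\sqrt{a{\left(- \frac{642}{2043} \right)} - 3643379} = \sqrt{- \frac{642}{2043} - 3643379} = \sqrt{\left(-642\right) \frac{1}{2043} - 3643379} = \sqrt{- \frac{214}{681} - 3643379} = \sqrt{- \frac{2481141313}{681}} = \frac{7 i \sqrt{34482800697}}{681}$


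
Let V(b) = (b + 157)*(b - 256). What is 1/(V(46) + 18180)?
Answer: -1/24450 ≈ -4.0900e-5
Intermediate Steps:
V(b) = (-256 + b)*(157 + b) (V(b) = (157 + b)*(-256 + b) = (-256 + b)*(157 + b))
1/(V(46) + 18180) = 1/((-40192 + 46² - 99*46) + 18180) = 1/((-40192 + 2116 - 4554) + 18180) = 1/(-42630 + 18180) = 1/(-24450) = -1/24450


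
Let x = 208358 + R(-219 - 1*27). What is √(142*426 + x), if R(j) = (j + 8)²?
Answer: 39*√214 ≈ 570.52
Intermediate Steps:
R(j) = (8 + j)²
x = 265002 (x = 208358 + (8 + (-219 - 1*27))² = 208358 + (8 + (-219 - 27))² = 208358 + (8 - 246)² = 208358 + (-238)² = 208358 + 56644 = 265002)
√(142*426 + x) = √(142*426 + 265002) = √(60492 + 265002) = √325494 = 39*√214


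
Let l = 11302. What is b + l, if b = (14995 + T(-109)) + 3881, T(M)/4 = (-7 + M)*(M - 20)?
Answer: 90034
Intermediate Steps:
T(M) = 4*(-20 + M)*(-7 + M) (T(M) = 4*((-7 + M)*(M - 20)) = 4*((-7 + M)*(-20 + M)) = 4*((-20 + M)*(-7 + M)) = 4*(-20 + M)*(-7 + M))
b = 78732 (b = (14995 + (560 - 108*(-109) + 4*(-109)²)) + 3881 = (14995 + (560 + 11772 + 4*11881)) + 3881 = (14995 + (560 + 11772 + 47524)) + 3881 = (14995 + 59856) + 3881 = 74851 + 3881 = 78732)
b + l = 78732 + 11302 = 90034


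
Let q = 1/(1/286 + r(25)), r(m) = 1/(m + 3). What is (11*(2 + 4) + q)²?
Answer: 206381956/24649 ≈ 8372.8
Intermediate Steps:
r(m) = 1/(3 + m)
q = 4004/157 (q = 1/(1/286 + 1/(3 + 25)) = 1/(1/286 + 1/28) = 1/(157/4004) = 4004/157 ≈ 25.503)
(11*(2 + 4) + q)² = (11*(2 + 4) + 4004/157)² = (11*6 + 4004/157)² = (66 + 4004/157)² = (14366/157)² = 206381956/24649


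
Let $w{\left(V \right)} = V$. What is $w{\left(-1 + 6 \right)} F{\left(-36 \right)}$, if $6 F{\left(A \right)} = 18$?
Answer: $15$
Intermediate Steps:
$F{\left(A \right)} = 3$ ($F{\left(A \right)} = \frac{1}{6} \cdot 18 = 3$)
$w{\left(-1 + 6 \right)} F{\left(-36 \right)} = \left(-1 + 6\right) 3 = 5 \cdot 3 = 15$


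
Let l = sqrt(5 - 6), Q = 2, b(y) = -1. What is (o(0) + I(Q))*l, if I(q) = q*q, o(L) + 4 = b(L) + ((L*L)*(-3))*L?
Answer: -I ≈ -1.0*I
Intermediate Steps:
o(L) = -5 - 3*L**3 (o(L) = -4 + (-1 + ((L*L)*(-3))*L) = -4 + (-1 + (L**2*(-3))*L) = -4 + (-1 + (-3*L**2)*L) = -4 + (-1 - 3*L**3) = -5 - 3*L**3)
I(q) = q**2
l = I (l = sqrt(-1) = I ≈ 1.0*I)
(o(0) + I(Q))*l = ((-5 - 3*0**3) + 2**2)*I = ((-5 - 3*0) + 4)*I = ((-5 + 0) + 4)*I = (-5 + 4)*I = -I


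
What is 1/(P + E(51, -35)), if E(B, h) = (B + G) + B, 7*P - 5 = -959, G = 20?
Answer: -7/100 ≈ -0.070000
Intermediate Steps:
P = -954/7 (P = 5/7 + (⅐)*(-959) = 5/7 - 137 = -954/7 ≈ -136.29)
E(B, h) = 20 + 2*B (E(B, h) = (B + 20) + B = (20 + B) + B = 20 + 2*B)
1/(P + E(51, -35)) = 1/(-954/7 + (20 + 2*51)) = 1/(-954/7 + (20 + 102)) = 1/(-954/7 + 122) = 1/(-100/7) = -7/100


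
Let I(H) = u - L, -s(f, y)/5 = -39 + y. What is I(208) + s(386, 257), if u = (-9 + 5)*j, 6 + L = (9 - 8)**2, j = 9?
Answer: -1121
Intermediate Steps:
s(f, y) = 195 - 5*y (s(f, y) = -5*(-39 + y) = 195 - 5*y)
L = -5 (L = -6 + (9 - 8)**2 = -6 + 1**2 = -6 + 1 = -5)
u = -36 (u = (-9 + 5)*9 = -4*9 = -36)
I(H) = -31 (I(H) = -36 - 1*(-5) = -36 + 5 = -31)
I(208) + s(386, 257) = -31 + (195 - 5*257) = -31 + (195 - 1285) = -31 - 1090 = -1121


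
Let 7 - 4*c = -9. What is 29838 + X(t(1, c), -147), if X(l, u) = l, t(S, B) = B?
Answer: 29842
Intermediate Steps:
c = 4 (c = 7/4 - ¼*(-9) = 7/4 + 9/4 = 4)
29838 + X(t(1, c), -147) = 29838 + 4 = 29842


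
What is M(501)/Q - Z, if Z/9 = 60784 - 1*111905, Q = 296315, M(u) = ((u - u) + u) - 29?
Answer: 136331272507/296315 ≈ 4.6009e+5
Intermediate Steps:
M(u) = -29 + u (M(u) = (0 + u) - 29 = u - 29 = -29 + u)
Z = -460089 (Z = 9*(60784 - 1*111905) = 9*(60784 - 111905) = 9*(-51121) = -460089)
M(501)/Q - Z = (-29 + 501)/296315 - 1*(-460089) = 472*(1/296315) + 460089 = 472/296315 + 460089 = 136331272507/296315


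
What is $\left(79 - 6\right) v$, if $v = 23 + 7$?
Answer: $2190$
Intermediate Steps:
$v = 30$
$\left(79 - 6\right) v = \left(79 - 6\right) 30 = 73 \cdot 30 = 2190$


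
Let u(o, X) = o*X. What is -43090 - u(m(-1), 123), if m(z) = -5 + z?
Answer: -42352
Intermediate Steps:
u(o, X) = X*o
-43090 - u(m(-1), 123) = -43090 - 123*(-5 - 1) = -43090 - 123*(-6) = -43090 - 1*(-738) = -43090 + 738 = -42352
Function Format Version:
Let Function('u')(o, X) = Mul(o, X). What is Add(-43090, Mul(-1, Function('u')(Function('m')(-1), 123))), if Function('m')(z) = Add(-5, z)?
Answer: -42352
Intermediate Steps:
Function('u')(o, X) = Mul(X, o)
Add(-43090, Mul(-1, Function('u')(Function('m')(-1), 123))) = Add(-43090, Mul(-1, Mul(123, Add(-5, -1)))) = Add(-43090, Mul(-1, Mul(123, -6))) = Add(-43090, Mul(-1, -738)) = Add(-43090, 738) = -42352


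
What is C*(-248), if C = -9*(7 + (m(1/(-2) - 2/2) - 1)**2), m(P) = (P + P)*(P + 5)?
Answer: 310806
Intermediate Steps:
m(P) = 2*P*(5 + P) (m(P) = (2*P)*(5 + P) = 2*P*(5 + P))
C = -5013/4 (C = -9*(7 + (2*(1/(-2) - 2/2)*(5 + (1/(-2) - 2/2)) - 1)**2) = -9*(7 + (2*(1*(-1/2) - 2*1/2)*(5 + (1*(-1/2) - 2*1/2)) - 1)**2) = -9*(7 + (2*(-1/2 - 1)*(5 + (-1/2 - 1)) - 1)**2) = -9*(7 + (2*(-3/2)*(5 - 3/2) - 1)**2) = -9*(7 + (2*(-3/2)*(7/2) - 1)**2) = -9*(7 + (-21/2 - 1)**2) = -9*(7 + (-23/2)**2) = -9*(7 + 529/4) = -9*557/4 = -5013/4 ≈ -1253.3)
C*(-248) = -5013/4*(-248) = 310806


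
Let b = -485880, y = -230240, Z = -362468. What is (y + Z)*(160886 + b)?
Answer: 192626543752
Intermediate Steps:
(y + Z)*(160886 + b) = (-230240 - 362468)*(160886 - 485880) = -592708*(-324994) = 192626543752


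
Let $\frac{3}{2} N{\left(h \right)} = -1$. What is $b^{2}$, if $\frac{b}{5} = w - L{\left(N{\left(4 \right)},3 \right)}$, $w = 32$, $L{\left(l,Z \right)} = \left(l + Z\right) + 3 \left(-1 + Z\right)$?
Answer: $\frac{126025}{9} \approx 14003.0$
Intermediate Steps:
$N{\left(h \right)} = - \frac{2}{3}$ ($N{\left(h \right)} = \frac{2}{3} \left(-1\right) = - \frac{2}{3}$)
$L{\left(l,Z \right)} = -3 + l + 4 Z$ ($L{\left(l,Z \right)} = \left(Z + l\right) + \left(-3 + 3 Z\right) = -3 + l + 4 Z$)
$b = \frac{355}{3}$ ($b = 5 \left(32 - \left(-3 - \frac{2}{3} + 4 \cdot 3\right)\right) = 5 \left(32 - \left(-3 - \frac{2}{3} + 12\right)\right) = 5 \left(32 - \frac{25}{3}\right) = 5 \cdot \frac{71}{3} = \frac{355}{3} \approx 118.33$)
$b^{2} = \left(\frac{355}{3}\right)^{2} = \frac{126025}{9}$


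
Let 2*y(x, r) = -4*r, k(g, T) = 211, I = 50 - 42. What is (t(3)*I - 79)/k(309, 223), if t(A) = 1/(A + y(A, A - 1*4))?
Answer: -387/1055 ≈ -0.36682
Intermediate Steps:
I = 8
y(x, r) = -2*r (y(x, r) = (-4*r)/2 = -2*r)
t(A) = 1/(8 - A) (t(A) = 1/(A - 2*(A - 1*4)) = 1/(A - 2*(A - 4)) = 1/(A - 2*(-4 + A)) = 1/(A + (8 - 2*A)) = 1/(8 - A))
(t(3)*I - 79)/k(309, 223) = (8/(8 - 1*3) - 79)/211 = (8/(8 - 3) - 79)*(1/211) = (8/5 - 79)*(1/211) = -387/5*1/211 = -387/1055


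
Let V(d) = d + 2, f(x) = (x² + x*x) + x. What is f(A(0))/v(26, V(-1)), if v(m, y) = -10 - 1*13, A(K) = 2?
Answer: -10/23 ≈ -0.43478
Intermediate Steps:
f(x) = x + 2*x² (f(x) = (x² + x²) + x = 2*x² + x = x + 2*x²)
V(d) = 2 + d
v(m, y) = -23 (v(m, y) = -10 - 13 = -23)
f(A(0))/v(26, V(-1)) = (2*(1 + 2*2))/(-23) = (2*(1 + 4))*(-1/23) = (2*5)*(-1/23) = 10*(-1/23) = -10/23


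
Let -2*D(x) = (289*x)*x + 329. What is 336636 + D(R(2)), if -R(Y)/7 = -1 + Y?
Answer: 329391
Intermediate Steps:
R(Y) = 7 - 7*Y (R(Y) = -7*(-1 + Y) = 7 - 7*Y)
D(x) = -329/2 - 289*x²/2 (D(x) = -((289*x)*x + 329)/2 = -(289*x² + 329)/2 = -(329 + 289*x²)/2 = -329/2 - 289*x²/2)
336636 + D(R(2)) = 336636 + (-329/2 - 289*(7 - 7*2)²/2) = 336636 + (-329/2 - 289*(7 - 14)²/2) = 336636 + (-329/2 - 289/2*(-7)²) = 336636 + (-329/2 - 289/2*49) = 336636 + (-329/2 - 14161/2) = 336636 - 7245 = 329391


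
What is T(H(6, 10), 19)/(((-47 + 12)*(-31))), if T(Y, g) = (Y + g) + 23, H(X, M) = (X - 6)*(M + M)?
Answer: 6/155 ≈ 0.038710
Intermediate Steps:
H(X, M) = 2*M*(-6 + X) (H(X, M) = (-6 + X)*(2*M) = 2*M*(-6 + X))
T(Y, g) = 23 + Y + g
T(H(6, 10), 19)/(((-47 + 12)*(-31))) = (23 + 2*10*(-6 + 6) + 19)/(((-47 + 12)*(-31))) = (23 + 2*10*0 + 19)/((-35*(-31))) = (23 + 0 + 19)/1085 = 42*(1/1085) = 6/155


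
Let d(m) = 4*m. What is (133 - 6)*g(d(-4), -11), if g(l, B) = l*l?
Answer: 32512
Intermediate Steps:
g(l, B) = l²
(133 - 6)*g(d(-4), -11) = (133 - 6)*(4*(-4))² = 127*(-16)² = 127*256 = 32512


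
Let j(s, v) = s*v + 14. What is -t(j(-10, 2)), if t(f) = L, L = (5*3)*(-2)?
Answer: 30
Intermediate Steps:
j(s, v) = 14 + s*v
L = -30 (L = 15*(-2) = -30)
t(f) = -30
-t(j(-10, 2)) = -1*(-30) = 30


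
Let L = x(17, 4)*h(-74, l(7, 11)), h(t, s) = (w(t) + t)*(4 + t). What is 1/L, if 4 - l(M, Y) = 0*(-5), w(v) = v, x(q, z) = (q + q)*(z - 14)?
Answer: -1/3522400 ≈ -2.8390e-7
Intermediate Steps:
x(q, z) = 2*q*(-14 + z) (x(q, z) = (2*q)*(-14 + z) = 2*q*(-14 + z))
l(M, Y) = 4 (l(M, Y) = 4 - 0*(-5) = 4 - 1*0 = 4 + 0 = 4)
h(t, s) = 2*t*(4 + t) (h(t, s) = (t + t)*(4 + t) = (2*t)*(4 + t) = 2*t*(4 + t))
L = -3522400 (L = (2*17*(-14 + 4))*(2*(-74)*(4 - 74)) = (2*17*(-10))*(2*(-74)*(-70)) = -340*10360 = -3522400)
1/L = 1/(-3522400) = -1/3522400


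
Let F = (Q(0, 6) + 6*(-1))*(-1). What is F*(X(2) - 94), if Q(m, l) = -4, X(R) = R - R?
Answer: -940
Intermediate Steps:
X(R) = 0
F = 10 (F = (-4 + 6*(-1))*(-1) = (-4 - 6)*(-1) = -10*(-1) = 10)
F*(X(2) - 94) = 10*(0 - 94) = 10*(-94) = -940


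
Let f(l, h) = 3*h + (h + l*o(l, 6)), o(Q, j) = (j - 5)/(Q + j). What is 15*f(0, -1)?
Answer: -60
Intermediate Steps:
o(Q, j) = (-5 + j)/(Q + j)
f(l, h) = 4*h + l/(6 + l) (f(l, h) = 3*h + (h + l*((-5 + 6)/(l + 6))) = 3*h + (h + l*(1/(6 + l))) = 3*h + (h + l/(6 + l)) = 4*h + l/(6 + l))
15*f(0, -1) = 15*((0 + 4*(-1)*(6 + 0))/(6 + 0)) = 15*((0 + 4*(-1)*6)/6) = 15*((0 - 24)/6) = 15*((⅙)*(-24)) = 15*(-4) = -60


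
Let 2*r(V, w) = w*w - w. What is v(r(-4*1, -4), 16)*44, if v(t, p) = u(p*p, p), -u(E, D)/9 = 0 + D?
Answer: -6336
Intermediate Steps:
u(E, D) = -9*D (u(E, D) = -9*(0 + D) = -9*D)
r(V, w) = w²/2 - w/2 (r(V, w) = (w*w - w)/2 = (w² - w)/2 = w²/2 - w/2)
v(t, p) = -9*p
v(r(-4*1, -4), 16)*44 = -9*16*44 = -144*44 = -6336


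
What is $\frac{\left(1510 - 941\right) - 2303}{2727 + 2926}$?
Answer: $- \frac{1734}{5653} \approx -0.30674$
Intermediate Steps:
$\frac{\left(1510 - 941\right) - 2303}{2727 + 2926} = \frac{\left(1510 - 941\right) - 2303}{5653} = \left(569 - 2303\right) \frac{1}{5653} = \left(-1734\right) \frac{1}{5653} = - \frac{1734}{5653}$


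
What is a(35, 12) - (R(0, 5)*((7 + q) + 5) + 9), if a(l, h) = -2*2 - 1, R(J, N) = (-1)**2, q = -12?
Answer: -14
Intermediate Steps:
R(J, N) = 1
a(l, h) = -5 (a(l, h) = -4 - 1 = -5)
a(35, 12) - (R(0, 5)*((7 + q) + 5) + 9) = -5 - (1*((7 - 12) + 5) + 9) = -5 - (1*(-5 + 5) + 9) = -5 - (1*0 + 9) = -5 - (0 + 9) = -5 - 1*9 = -5 - 9 = -14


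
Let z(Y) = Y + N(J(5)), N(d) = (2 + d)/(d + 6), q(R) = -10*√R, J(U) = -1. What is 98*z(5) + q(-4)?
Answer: 2548/5 - 20*I ≈ 509.6 - 20.0*I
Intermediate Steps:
N(d) = (2 + d)/(6 + d)
z(Y) = ⅕ + Y (z(Y) = Y + (2 - 1)/(6 - 1) = Y + 1/5 = Y + (⅕)*1 = Y + ⅕ = ⅕ + Y)
98*z(5) + q(-4) = 98*(⅕ + 5) - 20*I = 98*(26/5) - 20*I = 2548/5 - 20*I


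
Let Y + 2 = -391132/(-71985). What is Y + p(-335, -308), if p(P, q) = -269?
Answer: -19116803/71985 ≈ -265.57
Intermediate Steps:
Y = 247162/71985 (Y = -2 - 391132/(-71985) = -2 - 391132*(-1/71985) = -2 + 391132/71985 = 247162/71985 ≈ 3.4335)
Y + p(-335, -308) = 247162/71985 - 269 = -19116803/71985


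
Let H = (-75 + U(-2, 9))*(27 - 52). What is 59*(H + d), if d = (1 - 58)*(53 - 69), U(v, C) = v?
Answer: 167383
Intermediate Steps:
d = 912 (d = -57*(-16) = 912)
H = 1925 (H = (-75 - 2)*(27 - 52) = -77*(-25) = 1925)
59*(H + d) = 59*(1925 + 912) = 59*2837 = 167383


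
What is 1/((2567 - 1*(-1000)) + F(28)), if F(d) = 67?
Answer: 1/3634 ≈ 0.00027518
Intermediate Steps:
1/((2567 - 1*(-1000)) + F(28)) = 1/((2567 - 1*(-1000)) + 67) = 1/((2567 + 1000) + 67) = 1/(3567 + 67) = 1/3634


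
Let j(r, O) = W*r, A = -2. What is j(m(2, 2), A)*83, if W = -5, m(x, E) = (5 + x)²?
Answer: -20335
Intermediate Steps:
j(r, O) = -5*r
j(m(2, 2), A)*83 = -5*(5 + 2)²*83 = -5*7²*83 = -5*49*83 = -245*83 = -20335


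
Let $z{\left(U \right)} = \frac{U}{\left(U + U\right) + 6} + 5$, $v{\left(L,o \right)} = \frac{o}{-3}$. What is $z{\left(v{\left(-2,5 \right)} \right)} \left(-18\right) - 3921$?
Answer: $- \frac{15999}{4} \approx -3999.8$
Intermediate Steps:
$v{\left(L,o \right)} = - \frac{o}{3}$ ($v{\left(L,o \right)} = o \left(- \frac{1}{3}\right) = - \frac{o}{3}$)
$z{\left(U \right)} = 5 + \frac{U}{6 + 2 U}$ ($z{\left(U \right)} = \frac{U}{2 U + 6} + 5 = \frac{U}{6 + 2 U} + 5 = 5 + \frac{U}{6 + 2 U}$)
$z{\left(v{\left(-2,5 \right)} \right)} \left(-18\right) - 3921 = \frac{30 + 11 \left(\left(- \frac{1}{3}\right) 5\right)}{2 \left(3 - \frac{5}{3}\right)} \left(-18\right) - 3921 = \frac{30 + 11 \left(- \frac{5}{3}\right)}{2 \left(3 - \frac{5}{3}\right)} \left(-18\right) - 3921 = \frac{30 - \frac{55}{3}}{2 \cdot \frac{4}{3}} \left(-18\right) - 3921 = \frac{1}{2} \cdot \frac{3}{4} \cdot \frac{35}{3} \left(-18\right) - 3921 = \frac{35}{8} \left(-18\right) - 3921 = - \frac{315}{4} - 3921 = - \frac{15999}{4}$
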